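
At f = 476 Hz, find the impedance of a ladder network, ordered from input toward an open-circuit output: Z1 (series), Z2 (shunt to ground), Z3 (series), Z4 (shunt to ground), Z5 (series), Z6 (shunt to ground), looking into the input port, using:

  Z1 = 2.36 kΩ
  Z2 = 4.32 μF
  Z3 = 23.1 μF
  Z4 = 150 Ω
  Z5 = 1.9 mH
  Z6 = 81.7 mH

Step 1 — Angular frequency: ω = 2π·f = 2π·476 = 2991 rad/s.
Step 2 — Component impedances:
  Z1: Z = R = 2360 Ω
  Z2: Z = 1/(jωC) = -j/(ω·C) = 0 - j77.4 Ω
  Z3: Z = 1/(jωC) = -j/(ω·C) = 0 - j14.47 Ω
  Z4: Z = R = 150 Ω
  Z5: Z = jωL = j·2991·0.0019 = 0 + j5.683 Ω
  Z6: Z = jωL = j·2991·0.0817 = 0 + j244.3 Ω
Step 3 — Ladder network (open output): work backward from the far end, alternating series and parallel combinations. Z_in = 2412 - j65.4 Ω = 2412∠-1.6° Ω.

Z = 2412 - j65.4 Ω = 2412∠-1.6° Ω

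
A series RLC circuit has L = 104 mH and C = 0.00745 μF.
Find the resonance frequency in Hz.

Step 1 — Resonance condition Im(Z)=0 gives ω₀ = 1/√(LC).
Step 2 — ω₀ = 1/√(0.104·7.45e-09) = 3.593e+04 rad/s.
Step 3 — f₀ = ω₀/(2π) = 5718 Hz.

f₀ = 5718 Hz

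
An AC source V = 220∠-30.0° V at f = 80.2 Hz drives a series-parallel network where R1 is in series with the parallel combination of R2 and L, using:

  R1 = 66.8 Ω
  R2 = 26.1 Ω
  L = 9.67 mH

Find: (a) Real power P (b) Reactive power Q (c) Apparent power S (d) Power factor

Step 1 — Angular frequency: ω = 2π·f = 2π·80.2 = 503.9 rad/s.
Step 2 — Component impedances:
  R1: Z = R = 66.8 Ω
  R2: Z = R = 26.1 Ω
  L: Z = jωL = j·503.9·0.00967 = 0 + j4.873 Ω
Step 3 — Parallel branch: R2 || L = 1/(1/R2 + 1/L) = 0.8791 + j4.709 Ω.
Step 4 — Series with R1: Z_total = R1 + (R2 || L) = 67.68 + j4.709 Ω = 67.84∠4.0° Ω.
Step 5 — Source phasor: V = 220∠-30.0° V = 190.5 - j110 V.
Step 6 — Current: I = V / Z = 2.689 - j1.812 A = 3.243∠-34.0° A.
Step 7 — Complex power: S = V·I* = 711.7 + j49.52 VA.
Step 8 — Real power: P = Re(S) = 711.7 W.
Step 9 — Reactive power: Q = Im(S) = 49.52 VAR.
Step 10 — Apparent power: |S| = 713.4 VA.
Step 11 — Power factor: PF = P/|S| = 0.9976 (lagging).

(a) P = 711.7 W  (b) Q = 49.52 VAR  (c) S = 713.4 VA  (d) PF = 0.9976 (lagging)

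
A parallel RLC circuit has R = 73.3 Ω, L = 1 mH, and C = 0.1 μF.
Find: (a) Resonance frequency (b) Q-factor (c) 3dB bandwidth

Step 1 — Resonance: ω₀ = 1/√(LC) = 1/√(0.001·1e-07) = 1e+05 rad/s.
Step 2 — f₀ = ω₀/(2π) = 1.592e+04 Hz.
Step 3 — Parallel Q: Q = R/(ω₀L) = 73.3/(1e+05·0.001) = 0.733.
Step 4 — Bandwidth: Δω = ω₀/Q = 1.364e+05 rad/s; BW = Δω/(2π) = 2.171e+04 Hz.

(a) f₀ = 1.592e+04 Hz  (b) Q = 0.733  (c) BW = 2.171e+04 Hz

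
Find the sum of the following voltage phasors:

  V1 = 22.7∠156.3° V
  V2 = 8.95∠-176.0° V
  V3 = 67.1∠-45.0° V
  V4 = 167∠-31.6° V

Step 1 — Convert each phasor to rectangular form:
  V1 = 22.7·(cos(156.3°) + j·sin(156.3°)) = -20.79 + j9.124 V
  V2 = 8.95·(cos(-176.0°) + j·sin(-176.0°)) = -8.928 - j0.6243 V
  V3 = 67.1·(cos(-45.0°) + j·sin(-45.0°)) = 47.45 - j47.45 V
  V4 = 167·(cos(-31.6°) + j·sin(-31.6°)) = 142.2 - j87.51 V
Step 2 — Sum components: V_total = 160 - j126.5 V.
Step 3 — Convert to polar: |V_total| = 203.9 V, ∠V_total = -38.3°.

V_total = 203.9∠-38.3° V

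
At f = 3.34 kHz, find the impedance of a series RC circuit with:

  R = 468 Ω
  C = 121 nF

Step 1 — Angular frequency: ω = 2π·f = 2π·3340 = 2.099e+04 rad/s.
Step 2 — Component impedances:
  R: Z = R = 468 Ω
  C: Z = 1/(jωC) = -j/(ω·C) = 0 - j393.8 Ω
Step 3 — Series combination: Z_total = R + C = 468 - j393.8 Ω = 611.6∠-40.1° Ω.

Z = 468 - j393.8 Ω = 611.6∠-40.1° Ω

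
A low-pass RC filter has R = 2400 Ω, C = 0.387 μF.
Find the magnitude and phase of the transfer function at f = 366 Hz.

Step 1 — Angular frequency: ω = 2π·366 = 2300 rad/s.
Step 2 — Transfer function: H(jω) = 1/(1 + jωRC).
Step 3 — Denominator: 1 + jωRC = 1 + j·2300·2400·3.87e-07 = 1 + j2.136.
Step 4 — H = 0.1798 - j0.384.
Step 5 — Magnitude: |H| = 0.424 (-7.5 dB); phase: φ = -64.9°.

|H| = 0.424 (-7.5 dB), φ = -64.9°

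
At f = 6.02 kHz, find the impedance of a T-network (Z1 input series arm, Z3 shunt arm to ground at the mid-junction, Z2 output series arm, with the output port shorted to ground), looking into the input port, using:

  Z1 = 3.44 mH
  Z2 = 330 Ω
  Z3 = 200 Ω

Step 1 — Angular frequency: ω = 2π·f = 2π·6020 = 3.782e+04 rad/s.
Step 2 — Component impedances:
  Z1: Z = jωL = j·3.782e+04·0.00344 = 0 + j130.1 Ω
  Z2: Z = R = 330 Ω
  Z3: Z = R = 200 Ω
Step 3 — With the output port shorted to ground, the output series arm Z2 runs from the junction to ground; the shunt arm Z3 also runs from the junction to ground. They appear in parallel: Z3 || Z2 = 124.5 Ω.
Step 4 — Series with input arm Z1: Z_in = Z1 + (Z3 || Z2) = 124.5 + j130.1 Ω = 180.1∠46.3° Ω.

Z = 124.5 + j130.1 Ω = 180.1∠46.3° Ω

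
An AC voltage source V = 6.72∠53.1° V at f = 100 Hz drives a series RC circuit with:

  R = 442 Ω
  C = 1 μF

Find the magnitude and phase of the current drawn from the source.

Step 1 — Angular frequency: ω = 2π·f = 2π·100 = 628.3 rad/s.
Step 2 — Component impedances:
  R: Z = R = 442 Ω
  C: Z = 1/(jωC) = -j/(ω·C) = 0 - j1592 Ω
Step 3 — Series combination: Z_total = R + C = 442 - j1592 Ω = 1652∠-74.5° Ω.
Step 4 — Source phasor: V = 6.72∠53.1° V = 4.035 + j5.374 V.
Step 5 — Ohm's law: I = V / Z_total = (4.035 + j5.374) / (442 - j1592) = -0.002481 + j0.003224 A.
Step 6 — Convert to polar: |I| = 0.004068 A, ∠I = 127.6°.

I = 0.004068∠127.6° A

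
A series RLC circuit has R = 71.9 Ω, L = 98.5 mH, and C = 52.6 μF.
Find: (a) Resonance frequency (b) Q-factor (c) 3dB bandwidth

Step 1 — Resonance: ω₀ = 1/√(LC) = 1/√(0.0985·5.26e-05) = 439.3 rad/s.
Step 2 — f₀ = ω₀/(2π) = 69.92 Hz.
Step 3 — Series Q: Q = ω₀L/R = 439.3·0.0985/71.9 = 0.6019.
Step 4 — Bandwidth: Δω = ω₀/Q = 729.9 rad/s; BW = Δω/(2π) = 116.2 Hz.

(a) f₀ = 69.92 Hz  (b) Q = 0.6019  (c) BW = 116.2 Hz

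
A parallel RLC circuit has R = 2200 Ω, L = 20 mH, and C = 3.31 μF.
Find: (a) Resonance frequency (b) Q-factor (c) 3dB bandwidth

Step 1 — Resonance: ω₀ = 1/√(LC) = 1/√(0.02·3.31e-06) = 3887 rad/s.
Step 2 — f₀ = ω₀/(2π) = 618.6 Hz.
Step 3 — Parallel Q: Q = R/(ω₀L) = 2200/(3887·0.02) = 28.3.
Step 4 — Bandwidth: Δω = ω₀/Q = 137.3 rad/s; BW = Δω/(2π) = 21.86 Hz.

(a) f₀ = 618.6 Hz  (b) Q = 28.3  (c) BW = 21.86 Hz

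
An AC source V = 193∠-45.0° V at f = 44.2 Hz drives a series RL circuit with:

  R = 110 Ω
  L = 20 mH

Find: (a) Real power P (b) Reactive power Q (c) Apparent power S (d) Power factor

Step 1 — Angular frequency: ω = 2π·f = 2π·44.2 = 277.7 rad/s.
Step 2 — Component impedances:
  R: Z = R = 110 Ω
  L: Z = jωL = j·277.7·0.02 = 0 + j5.554 Ω
Step 3 — Series combination: Z_total = R + L = 110 + j5.554 Ω = 110.1∠2.9° Ω.
Step 4 — Source phasor: V = 193∠-45.0° V = 136.5 - j136.5 V.
Step 5 — Current: I = V / Z = 1.175 - j1.3 A = 1.752∠-47.9° A.
Step 6 — Complex power: S = V·I* = 337.8 + j17.06 VA.
Step 7 — Real power: P = Re(S) = 337.8 W.
Step 8 — Reactive power: Q = Im(S) = 17.06 VAR.
Step 9 — Apparent power: |S| = 338.2 VA.
Step 10 — Power factor: PF = P/|S| = 0.9987 (lagging).

(a) P = 337.8 W  (b) Q = 17.06 VAR  (c) S = 338.2 VA  (d) PF = 0.9987 (lagging)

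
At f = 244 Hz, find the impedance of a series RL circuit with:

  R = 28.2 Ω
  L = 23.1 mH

Step 1 — Angular frequency: ω = 2π·f = 2π·244 = 1533 rad/s.
Step 2 — Component impedances:
  R: Z = R = 28.2 Ω
  L: Z = jωL = j·1533·0.0231 = 0 + j35.41 Ω
Step 3 — Series combination: Z_total = R + L = 28.2 + j35.41 Ω = 45.27∠51.5° Ω.

Z = 28.2 + j35.41 Ω = 45.27∠51.5° Ω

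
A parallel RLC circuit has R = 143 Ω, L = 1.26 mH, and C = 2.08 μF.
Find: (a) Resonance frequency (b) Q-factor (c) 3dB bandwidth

Step 1 — Resonance: ω₀ = 1/√(LC) = 1/√(0.00126·2.08e-06) = 1.953e+04 rad/s.
Step 2 — f₀ = ω₀/(2π) = 3109 Hz.
Step 3 — Parallel Q: Q = R/(ω₀L) = 143/(1.953e+04·0.00126) = 5.81.
Step 4 — Bandwidth: Δω = ω₀/Q = 3362 rad/s; BW = Δω/(2π) = 535.1 Hz.

(a) f₀ = 3109 Hz  (b) Q = 5.81  (c) BW = 535.1 Hz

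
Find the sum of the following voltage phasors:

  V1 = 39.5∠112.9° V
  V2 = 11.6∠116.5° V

Step 1 — Convert each phasor to rectangular form:
  V1 = 39.5·(cos(112.9°) + j·sin(112.9°)) = -15.37 + j36.39 V
  V2 = 11.6·(cos(116.5°) + j·sin(116.5°)) = -5.176 + j10.38 V
Step 2 — Sum components: V_total = -20.55 + j46.77 V.
Step 3 — Convert to polar: |V_total| = 51.08 V, ∠V_total = 113.7°.

V_total = 51.08∠113.7° V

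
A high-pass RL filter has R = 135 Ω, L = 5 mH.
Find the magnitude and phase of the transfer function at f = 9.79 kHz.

Step 1 — Angular frequency: ω = 2π·9790 = 6.151e+04 rad/s.
Step 2 — Transfer function: H(jω) = jωL/(R + jωL).
Step 3 — Numerator jωL = j·307.6; denominator R + jωL = 135 + j307.6.
Step 4 — H = 0.8385 + j0.368.
Step 5 — Magnitude: |H| = 0.9157 (-0.8 dB); phase: φ = 23.7°.

|H| = 0.9157 (-0.8 dB), φ = 23.7°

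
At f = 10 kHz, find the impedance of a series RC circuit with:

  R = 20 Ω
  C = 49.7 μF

Step 1 — Angular frequency: ω = 2π·f = 2π·1e+04 = 6.283e+04 rad/s.
Step 2 — Component impedances:
  R: Z = R = 20 Ω
  C: Z = 1/(jωC) = -j/(ω·C) = 0 - j0.3202 Ω
Step 3 — Series combination: Z_total = R + C = 20 - j0.3202 Ω = 20∠-0.9° Ω.

Z = 20 - j0.3202 Ω = 20∠-0.9° Ω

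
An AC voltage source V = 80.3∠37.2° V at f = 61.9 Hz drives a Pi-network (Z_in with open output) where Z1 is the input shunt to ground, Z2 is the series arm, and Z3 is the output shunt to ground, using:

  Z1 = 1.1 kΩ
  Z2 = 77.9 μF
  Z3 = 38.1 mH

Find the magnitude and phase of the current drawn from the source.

Step 1 — Angular frequency: ω = 2π·f = 2π·61.9 = 388.9 rad/s.
Step 2 — Component impedances:
  Z1: Z = R = 1100 Ω
  Z2: Z = 1/(jωC) = -j/(ω·C) = 0 - j33.01 Ω
  Z3: Z = jωL = j·388.9·0.0381 = 0 + j14.82 Ω
Step 3 — With open output, the series arm Z2 and the output shunt Z3 appear in series to ground: Z2 + Z3 = 0 - j18.19 Ω.
Step 4 — Parallel with input shunt Z1: Z_in = Z1 || (Z2 + Z3) = 0.3006 - j18.18 Ω = 18.19∠-89.1° Ω.
Step 5 — Source phasor: V = 80.3∠37.2° V = 63.96 + j48.55 V.
Step 6 — Ohm's law: I = V / Z_total = (63.96 + j48.55) / (0.3006 - j18.18) = -2.611 + j3.561 A.
Step 7 — Convert to polar: |I| = 4.416 A, ∠I = 126.3°.

I = 4.416∠126.3° A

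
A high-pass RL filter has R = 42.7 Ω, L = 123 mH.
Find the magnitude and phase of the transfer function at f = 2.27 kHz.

Step 1 — Angular frequency: ω = 2π·2270 = 1.426e+04 rad/s.
Step 2 — Transfer function: H(jω) = jωL/(R + jωL).
Step 3 — Numerator jωL = j·1754; denominator R + jωL = 42.7 + j1754.
Step 4 — H = 0.9994 + j0.02433.
Step 5 — Magnitude: |H| = 0.9997 (-0.0 dB); phase: φ = 1.4°.

|H| = 0.9997 (-0.0 dB), φ = 1.4°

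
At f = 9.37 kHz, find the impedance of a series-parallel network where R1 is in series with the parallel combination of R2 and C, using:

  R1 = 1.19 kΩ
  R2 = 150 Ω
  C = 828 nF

Step 1 — Angular frequency: ω = 2π·f = 2π·9370 = 5.887e+04 rad/s.
Step 2 — Component impedances:
  R1: Z = R = 1190 Ω
  R2: Z = R = 150 Ω
  C: Z = 1/(jωC) = -j/(ω·C) = 0 - j20.51 Ω
Step 3 — Parallel branch: R2 || C = 1/(1/R2 + 1/C) = 2.754 - j20.14 Ω.
Step 4 — Series with R1: Z_total = R1 + (R2 || C) = 1193 - j20.14 Ω = 1193∠-1.0° Ω.

Z = 1193 - j20.14 Ω = 1193∠-1.0° Ω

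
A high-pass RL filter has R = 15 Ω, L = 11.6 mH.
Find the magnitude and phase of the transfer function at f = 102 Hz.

Step 1 — Angular frequency: ω = 2π·102 = 640.9 rad/s.
Step 2 — Transfer function: H(jω) = jωL/(R + jωL).
Step 3 — Numerator jωL = j·7.434; denominator R + jωL = 15 + j7.434.
Step 4 — H = 0.1972 + j0.3979.
Step 5 — Magnitude: |H| = 0.4441 (-7.1 dB); phase: φ = 63.6°.

|H| = 0.4441 (-7.1 dB), φ = 63.6°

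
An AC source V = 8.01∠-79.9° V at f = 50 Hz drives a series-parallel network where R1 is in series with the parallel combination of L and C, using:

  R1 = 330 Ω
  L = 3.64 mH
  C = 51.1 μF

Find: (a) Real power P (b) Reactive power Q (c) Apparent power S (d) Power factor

Step 1 — Angular frequency: ω = 2π·f = 2π·50 = 314.2 rad/s.
Step 2 — Component impedances:
  R1: Z = R = 330 Ω
  L: Z = jωL = j·314.2·0.00364 = 0 + j1.144 Ω
  C: Z = 1/(jωC) = -j/(ω·C) = 0 - j62.29 Ω
Step 3 — Parallel branch: L || C = 1/(1/L + 1/C) = 0 + j1.165 Ω.
Step 4 — Series with R1: Z_total = R1 + (L || C) = 330 + j1.165 Ω = 330∠0.2° Ω.
Step 5 — Source phasor: V = 8.01∠-79.9° V = 1.405 - j7.886 V.
Step 6 — Current: I = V / Z = 0.004172 - j0.02391 A = 0.02427∠-80.1° A.
Step 7 — Complex power: S = V·I* = 0.1944 + j0.0006863 VA.
Step 8 — Real power: P = Re(S) = 0.1944 W.
Step 9 — Reactive power: Q = Im(S) = 0.0006863 VAR.
Step 10 — Apparent power: |S| = 0.1944 VA.
Step 11 — Power factor: PF = P/|S| = 1 (lagging).

(a) P = 0.1944 W  (b) Q = 0.0006863 VAR  (c) S = 0.1944 VA  (d) PF = 1 (lagging)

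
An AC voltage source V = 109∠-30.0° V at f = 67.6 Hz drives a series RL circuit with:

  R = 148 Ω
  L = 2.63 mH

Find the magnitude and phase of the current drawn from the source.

Step 1 — Angular frequency: ω = 2π·f = 2π·67.6 = 424.7 rad/s.
Step 2 — Component impedances:
  R: Z = R = 148 Ω
  L: Z = jωL = j·424.7·0.00263 = 0 + j1.117 Ω
Step 3 — Series combination: Z_total = R + L = 148 + j1.117 Ω = 148∠0.4° Ω.
Step 4 — Source phasor: V = 109∠-30.0° V = 94.4 - j54.5 V.
Step 5 — Ohm's law: I = V / Z_total = (94.4 - j54.5) / (148 + j1.117) = 0.635 - j0.373 A.
Step 6 — Convert to polar: |I| = 0.7365 A, ∠I = -30.4°.

I = 0.7365∠-30.4° A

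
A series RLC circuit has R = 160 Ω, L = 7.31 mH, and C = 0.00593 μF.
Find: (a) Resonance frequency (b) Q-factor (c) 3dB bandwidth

Step 1 — Resonance condition Im(Z)=0 gives ω₀ = 1/√(LC).
Step 2 — ω₀ = 1/√(0.00731·5.93e-09) = 1.519e+05 rad/s.
Step 3 — f₀ = ω₀/(2π) = 2.417e+04 Hz.
Step 4 — Series Q: Q = ω₀L/R = 1.519e+05·0.00731/160 = 6.939.
Step 5 — 3dB bandwidth: Δω = ω₀/Q = 2.189e+04 rad/s; BW = Δω/(2π) = 3484 Hz.

(a) f₀ = 2.417e+04 Hz  (b) Q = 6.939  (c) BW = 3484 Hz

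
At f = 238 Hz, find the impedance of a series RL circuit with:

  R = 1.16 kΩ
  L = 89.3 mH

Step 1 — Angular frequency: ω = 2π·f = 2π·238 = 1495 rad/s.
Step 2 — Component impedances:
  R: Z = R = 1160 Ω
  L: Z = jωL = j·1495·0.0893 = 0 + j133.5 Ω
Step 3 — Series combination: Z_total = R + L = 1160 + j133.5 Ω = 1168∠6.6° Ω.

Z = 1160 + j133.5 Ω = 1168∠6.6° Ω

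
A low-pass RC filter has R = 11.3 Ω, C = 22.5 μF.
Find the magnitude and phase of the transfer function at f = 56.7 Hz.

Step 1 — Angular frequency: ω = 2π·56.7 = 356.3 rad/s.
Step 2 — Transfer function: H(jω) = 1/(1 + jωRC).
Step 3 — Denominator: 1 + jωRC = 1 + j·356.3·11.3·2.25e-05 = 1 + j0.09058.
Step 4 — H = 0.9919 - j0.08984.
Step 5 — Magnitude: |H| = 0.9959 (-0.0 dB); phase: φ = -5.2°.

|H| = 0.9959 (-0.0 dB), φ = -5.2°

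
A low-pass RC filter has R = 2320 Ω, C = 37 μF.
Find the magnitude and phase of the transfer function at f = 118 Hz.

Step 1 — Angular frequency: ω = 2π·118 = 741.4 rad/s.
Step 2 — Transfer function: H(jω) = 1/(1 + jωRC).
Step 3 — Denominator: 1 + jωRC = 1 + j·741.4·2320·3.7e-05 = 1 + j63.64.
Step 4 — H = 0.0002468 - j0.01571.
Step 5 — Magnitude: |H| = 0.01571 (-36.1 dB); phase: φ = -89.1°.

|H| = 0.01571 (-36.1 dB), φ = -89.1°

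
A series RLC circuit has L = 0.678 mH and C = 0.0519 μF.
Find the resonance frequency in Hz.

Step 1 — Resonance condition Im(Z)=0 gives ω₀ = 1/√(LC).
Step 2 — ω₀ = 1/√(0.000678·5.19e-08) = 1.686e+05 rad/s.
Step 3 — f₀ = ω₀/(2π) = 2.683e+04 Hz.

f₀ = 2.683e+04 Hz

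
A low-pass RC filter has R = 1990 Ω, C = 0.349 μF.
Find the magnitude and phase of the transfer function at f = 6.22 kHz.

Step 1 — Angular frequency: ω = 2π·6220 = 3.908e+04 rad/s.
Step 2 — Transfer function: H(jω) = 1/(1 + jωRC).
Step 3 — Denominator: 1 + jωRC = 1 + j·3.908e+04·1990·3.49e-07 = 1 + j27.14.
Step 4 — H = 0.001356 - j0.03679.
Step 5 — Magnitude: |H| = 0.03682 (-28.7 dB); phase: φ = -87.9°.

|H| = 0.03682 (-28.7 dB), φ = -87.9°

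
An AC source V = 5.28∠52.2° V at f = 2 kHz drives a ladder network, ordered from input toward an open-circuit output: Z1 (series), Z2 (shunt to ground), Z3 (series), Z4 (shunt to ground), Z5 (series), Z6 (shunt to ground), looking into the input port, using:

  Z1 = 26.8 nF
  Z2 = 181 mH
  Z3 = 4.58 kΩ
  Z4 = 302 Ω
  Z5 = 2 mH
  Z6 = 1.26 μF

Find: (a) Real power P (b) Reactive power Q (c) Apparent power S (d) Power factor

Step 1 — Angular frequency: ω = 2π·f = 2π·2000 = 1.257e+04 rad/s.
Step 2 — Component impedances:
  Z1: Z = 1/(jωC) = -j/(ω·C) = 0 - j2969 Ω
  Z2: Z = jωL = j·1.257e+04·0.181 = 0 + j2275 Ω
  Z3: Z = R = 4580 Ω
  Z4: Z = R = 302 Ω
  Z5: Z = jωL = j·1.257e+04·0.002 = 0 + j25.13 Ω
  Z6: Z = 1/(jωC) = -j/(ω·C) = 0 - j63.16 Ω
Step 3 — Ladder network (open output): work backward from the far end, alternating series and parallel combinations. Z_in = 911.4 - j1140 Ω = 1459∠-51.3° Ω.
Step 4 — Source phasor: V = 5.28∠52.2° V = 3.236 + j4.172 V.
Step 5 — Current: I = V / Z = -0.0008476 + j0.003518 A = 0.003619∠103.5° A.
Step 6 — Complex power: S = V·I* = 0.01193 - j0.01492 VA.
Step 7 — Real power: P = Re(S) = 0.01193 W.
Step 8 — Reactive power: Q = Im(S) = -0.01492 VAR.
Step 9 — Apparent power: |S| = 0.01911 VA.
Step 10 — Power factor: PF = P/|S| = 0.6246 (leading).

(a) P = 0.01193 W  (b) Q = -0.01492 VAR  (c) S = 0.01911 VA  (d) PF = 0.6246 (leading)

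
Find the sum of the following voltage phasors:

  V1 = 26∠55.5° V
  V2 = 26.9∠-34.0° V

Step 1 — Convert each phasor to rectangular form:
  V1 = 26·(cos(55.5°) + j·sin(55.5°)) = 14.73 + j21.43 V
  V2 = 26.9·(cos(-34.0°) + j·sin(-34.0°)) = 22.3 - j15.04 V
Step 2 — Sum components: V_total = 37.03 + j6.385 V.
Step 3 — Convert to polar: |V_total| = 37.57 V, ∠V_total = 9.8°.

V_total = 37.57∠9.8° V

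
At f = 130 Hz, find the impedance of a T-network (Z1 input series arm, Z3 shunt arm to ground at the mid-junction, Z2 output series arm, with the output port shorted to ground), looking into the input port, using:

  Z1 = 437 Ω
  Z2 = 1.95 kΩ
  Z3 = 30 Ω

Step 1 — Angular frequency: ω = 2π·f = 2π·130 = 816.8 rad/s.
Step 2 — Component impedances:
  Z1: Z = R = 437 Ω
  Z2: Z = R = 1950 Ω
  Z3: Z = R = 30 Ω
Step 3 — With the output port shorted to ground, the output series arm Z2 runs from the junction to ground; the shunt arm Z3 also runs from the junction to ground. They appear in parallel: Z3 || Z2 = 29.55 Ω.
Step 4 — Series with input arm Z1: Z_in = Z1 + (Z3 || Z2) = 466.5 Ω = 466.5∠0.0° Ω.

Z = 466.5 Ω = 466.5∠0.0° Ω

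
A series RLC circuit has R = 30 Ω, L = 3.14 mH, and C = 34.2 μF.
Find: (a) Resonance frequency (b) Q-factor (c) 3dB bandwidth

Step 1 — Resonance condition Im(Z)=0 gives ω₀ = 1/√(LC).
Step 2 — ω₀ = 1/√(0.00314·3.42e-05) = 3052 rad/s.
Step 3 — f₀ = ω₀/(2π) = 485.7 Hz.
Step 4 — Series Q: Q = ω₀L/R = 3052·0.00314/30 = 0.3194.
Step 5 — 3dB bandwidth: Δω = ω₀/Q = 9554 rad/s; BW = Δω/(2π) = 1521 Hz.

(a) f₀ = 485.7 Hz  (b) Q = 0.3194  (c) BW = 1521 Hz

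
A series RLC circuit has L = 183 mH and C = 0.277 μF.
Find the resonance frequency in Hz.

Step 1 — Resonance condition Im(Z)=0 gives ω₀ = 1/√(LC).
Step 2 — ω₀ = 1/√(0.183·2.77e-07) = 4442 rad/s.
Step 3 — f₀ = ω₀/(2π) = 706.9 Hz.

f₀ = 706.9 Hz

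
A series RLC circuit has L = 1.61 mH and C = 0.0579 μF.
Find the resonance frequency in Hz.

Step 1 — Resonance condition Im(Z)=0 gives ω₀ = 1/√(LC).
Step 2 — ω₀ = 1/√(0.00161·5.79e-08) = 1.036e+05 rad/s.
Step 3 — f₀ = ω₀/(2π) = 1.648e+04 Hz.

f₀ = 1.648e+04 Hz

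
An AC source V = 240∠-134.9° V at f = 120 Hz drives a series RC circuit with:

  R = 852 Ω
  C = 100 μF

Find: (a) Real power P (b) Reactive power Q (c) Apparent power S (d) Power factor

Step 1 — Angular frequency: ω = 2π·f = 2π·120 = 754 rad/s.
Step 2 — Component impedances:
  R: Z = R = 852 Ω
  C: Z = 1/(jωC) = -j/(ω·C) = 0 - j13.26 Ω
Step 3 — Series combination: Z_total = R + C = 852 - j13.26 Ω = 852.1∠-0.9° Ω.
Step 4 — Source phasor: V = 240∠-134.9° V = -169.4 - j170 V.
Step 5 — Current: I = V / Z = -0.1957 - j0.2026 A = 0.2817∠-134.0° A.
Step 6 — Complex power: S = V·I* = 67.59 - j1.052 VA.
Step 7 — Real power: P = Re(S) = 67.59 W.
Step 8 — Reactive power: Q = Im(S) = -1.052 VAR.
Step 9 — Apparent power: |S| = 67.6 VA.
Step 10 — Power factor: PF = P/|S| = 0.9999 (leading).

(a) P = 67.59 W  (b) Q = -1.052 VAR  (c) S = 67.6 VA  (d) PF = 0.9999 (leading)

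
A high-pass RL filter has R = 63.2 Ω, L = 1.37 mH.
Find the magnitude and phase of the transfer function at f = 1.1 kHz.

Step 1 — Angular frequency: ω = 2π·1100 = 6912 rad/s.
Step 2 — Transfer function: H(jω) = jωL/(R + jωL).
Step 3 — Numerator jωL = j·9.469; denominator R + jωL = 63.2 + j9.469.
Step 4 — H = 0.02195 + j0.1465.
Step 5 — Magnitude: |H| = 0.1482 (-16.6 dB); phase: φ = 81.5°.

|H| = 0.1482 (-16.6 dB), φ = 81.5°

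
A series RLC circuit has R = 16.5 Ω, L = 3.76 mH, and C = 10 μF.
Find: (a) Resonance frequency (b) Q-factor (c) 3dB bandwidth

Step 1 — Resonance: ω₀ = 1/√(LC) = 1/√(0.00376·1e-05) = 5157 rad/s.
Step 2 — f₀ = ω₀/(2π) = 820.8 Hz.
Step 3 — Series Q: Q = ω₀L/R = 5157·0.00376/16.5 = 1.175.
Step 4 — Bandwidth: Δω = ω₀/Q = 4388 rad/s; BW = Δω/(2π) = 698.4 Hz.

(a) f₀ = 820.8 Hz  (b) Q = 1.175  (c) BW = 698.4 Hz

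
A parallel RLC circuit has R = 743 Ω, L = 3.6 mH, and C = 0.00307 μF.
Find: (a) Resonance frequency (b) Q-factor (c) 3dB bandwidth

Step 1 — Resonance: ω₀ = 1/√(LC) = 1/√(0.0036·3.07e-09) = 3.008e+05 rad/s.
Step 2 — f₀ = ω₀/(2π) = 4.787e+04 Hz.
Step 3 — Parallel Q: Q = R/(ω₀L) = 743/(3.008e+05·0.0036) = 0.6861.
Step 4 — Bandwidth: Δω = ω₀/Q = 4.384e+05 rad/s; BW = Δω/(2π) = 6.977e+04 Hz.

(a) f₀ = 4.787e+04 Hz  (b) Q = 0.6861  (c) BW = 6.977e+04 Hz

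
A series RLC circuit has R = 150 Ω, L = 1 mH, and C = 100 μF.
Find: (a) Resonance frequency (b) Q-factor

Step 1 — Resonance condition Im(Z)=0 gives ω₀ = 1/√(LC).
Step 2 — ω₀ = 1/√(0.001·0.0001) = 3162 rad/s.
Step 3 — f₀ = ω₀/(2π) = 503.3 Hz.
Step 4 — Series Q: Q = ω₀L/R = 3162·0.001/150 = 0.02108.

(a) f₀ = 503.3 Hz  (b) Q = 0.02108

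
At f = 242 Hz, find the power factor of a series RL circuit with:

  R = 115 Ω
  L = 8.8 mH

Step 1 — Angular frequency: ω = 2π·f = 2π·242 = 1521 rad/s.
Step 2 — Component impedances:
  R: Z = R = 115 Ω
  L: Z = jωL = j·1521·0.0088 = 0 + j13.38 Ω
Step 3 — Series combination: Z_total = R + L = 115 + j13.38 Ω = 115.8∠6.6° Ω.
Step 4 — Power factor: PF = cos(φ) = Re(Z)/|Z| = 115/115.78 = 0.9933.
Step 5 — Type: Im(Z) = 13.38 ⇒ lagging (phase φ = 6.6°).

PF = 0.9933 (lagging, φ = 6.6°)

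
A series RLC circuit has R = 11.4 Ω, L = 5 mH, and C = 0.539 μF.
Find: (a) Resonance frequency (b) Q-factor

Step 1 — Resonance condition Im(Z)=0 gives ω₀ = 1/√(LC).
Step 2 — ω₀ = 1/√(0.005·5.39e-07) = 1.926e+04 rad/s.
Step 3 — f₀ = ω₀/(2π) = 3066 Hz.
Step 4 — Series Q: Q = ω₀L/R = 1.926e+04·0.005/11.4 = 8.449.

(a) f₀ = 3066 Hz  (b) Q = 8.449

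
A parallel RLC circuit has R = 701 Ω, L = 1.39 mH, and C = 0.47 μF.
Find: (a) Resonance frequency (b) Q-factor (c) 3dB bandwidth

Step 1 — Resonance: ω₀ = 1/√(LC) = 1/√(0.00139·4.7e-07) = 3.912e+04 rad/s.
Step 2 — f₀ = ω₀/(2π) = 6227 Hz.
Step 3 — Parallel Q: Q = R/(ω₀L) = 701/(3.912e+04·0.00139) = 12.89.
Step 4 — Bandwidth: Δω = ω₀/Q = 3035 rad/s; BW = Δω/(2π) = 483.1 Hz.

(a) f₀ = 6227 Hz  (b) Q = 12.89  (c) BW = 483.1 Hz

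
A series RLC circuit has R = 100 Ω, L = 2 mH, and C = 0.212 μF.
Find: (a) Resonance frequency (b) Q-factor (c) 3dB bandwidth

Step 1 — Resonance: ω₀ = 1/√(LC) = 1/√(0.002·2.12e-07) = 4.856e+04 rad/s.
Step 2 — f₀ = ω₀/(2π) = 7729 Hz.
Step 3 — Series Q: Q = ω₀L/R = 4.856e+04·0.002/100 = 0.9713.
Step 4 — Bandwidth: Δω = ω₀/Q = 5e+04 rad/s; BW = Δω/(2π) = 7958 Hz.

(a) f₀ = 7729 Hz  (b) Q = 0.9713  (c) BW = 7958 Hz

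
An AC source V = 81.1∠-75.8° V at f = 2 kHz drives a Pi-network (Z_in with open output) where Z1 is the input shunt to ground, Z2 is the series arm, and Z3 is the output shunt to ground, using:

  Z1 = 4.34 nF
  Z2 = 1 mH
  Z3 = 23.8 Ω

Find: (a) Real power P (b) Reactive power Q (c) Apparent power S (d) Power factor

Step 1 — Angular frequency: ω = 2π·f = 2π·2000 = 1.257e+04 rad/s.
Step 2 — Component impedances:
  Z1: Z = 1/(jωC) = -j/(ω·C) = 0 - j1.834e+04 Ω
  Z2: Z = jωL = j·1.257e+04·0.001 = 0 + j12.57 Ω
  Z3: Z = R = 23.8 Ω
Step 3 — With open output, the series arm Z2 and the output shunt Z3 appear in series to ground: Z2 + Z3 = 23.8 + j12.57 Ω.
Step 4 — Parallel with input shunt Z1: Z_in = Z1 || (Z2 + Z3) = 23.83 + j12.54 Ω = 26.93∠27.8° Ω.
Step 5 — Source phasor: V = 81.1∠-75.8° V = 19.89 - j78.62 V.
Step 6 — Current: I = V / Z = -0.706 - j2.927 A = 3.011∠-103.6° A.
Step 7 — Complex power: S = V·I* = 216.1 + j113.7 VA.
Step 8 — Real power: P = Re(S) = 216.1 W.
Step 9 — Reactive power: Q = Im(S) = 113.7 VAR.
Step 10 — Apparent power: |S| = 244.2 VA.
Step 11 — Power factor: PF = P/|S| = 0.8849 (lagging).

(a) P = 216.1 W  (b) Q = 113.7 VAR  (c) S = 244.2 VA  (d) PF = 0.8849 (lagging)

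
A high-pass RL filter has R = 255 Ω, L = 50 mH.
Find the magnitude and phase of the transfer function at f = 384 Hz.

Step 1 — Angular frequency: ω = 2π·384 = 2413 rad/s.
Step 2 — Transfer function: H(jω) = jωL/(R + jωL).
Step 3 — Numerator jωL = j·120.6; denominator R + jωL = 255 + j120.6.
Step 4 — H = 0.1829 + j0.3866.
Step 5 — Magnitude: |H| = 0.4276 (-7.4 dB); phase: φ = 64.7°.

|H| = 0.4276 (-7.4 dB), φ = 64.7°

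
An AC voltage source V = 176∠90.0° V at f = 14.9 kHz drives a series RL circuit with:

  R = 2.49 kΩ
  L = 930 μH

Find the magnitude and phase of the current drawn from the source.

Step 1 — Angular frequency: ω = 2π·f = 2π·1.49e+04 = 9.362e+04 rad/s.
Step 2 — Component impedances:
  R: Z = R = 2490 Ω
  L: Z = jωL = j·9.362e+04·0.00093 = 0 + j87.07 Ω
Step 3 — Series combination: Z_total = R + L = 2490 + j87.07 Ω = 2492∠2.0° Ω.
Step 4 — Source phasor: V = 176∠90.0° V = 0 + j176 V.
Step 5 — Ohm's law: I = V / Z_total = (0 + j176) / (2490 + j87.07) = 0.002468 + j0.0706 A.
Step 6 — Convert to polar: |I| = 0.07064 A, ∠I = 88.0°.

I = 0.07064∠88.0° A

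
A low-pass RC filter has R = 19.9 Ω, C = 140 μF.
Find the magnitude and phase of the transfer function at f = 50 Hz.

Step 1 — Angular frequency: ω = 2π·50 = 314.2 rad/s.
Step 2 — Transfer function: H(jω) = 1/(1 + jωRC).
Step 3 — Denominator: 1 + jωRC = 1 + j·314.2·19.9·0.00014 = 1 + j0.8752.
Step 4 — H = 0.5662 - j0.4956.
Step 5 — Magnitude: |H| = 0.7525 (-2.5 dB); phase: φ = -41.2°.

|H| = 0.7525 (-2.5 dB), φ = -41.2°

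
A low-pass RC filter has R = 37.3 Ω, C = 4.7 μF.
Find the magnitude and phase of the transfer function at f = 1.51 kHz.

Step 1 — Angular frequency: ω = 2π·1510 = 9488 rad/s.
Step 2 — Transfer function: H(jω) = 1/(1 + jωRC).
Step 3 — Denominator: 1 + jωRC = 1 + j·9488·37.3·4.7e-06 = 1 + j1.663.
Step 4 — H = 0.2655 - j0.4416.
Step 5 — Magnitude: |H| = 0.5153 (-5.8 dB); phase: φ = -59.0°.

|H| = 0.5153 (-5.8 dB), φ = -59.0°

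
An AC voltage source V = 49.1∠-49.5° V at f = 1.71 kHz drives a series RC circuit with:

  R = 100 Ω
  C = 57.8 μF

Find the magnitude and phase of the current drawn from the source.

Step 1 — Angular frequency: ω = 2π·f = 2π·1710 = 1.074e+04 rad/s.
Step 2 — Component impedances:
  R: Z = R = 100 Ω
  C: Z = 1/(jωC) = -j/(ω·C) = 0 - j1.61 Ω
Step 3 — Series combination: Z_total = R + C = 100 - j1.61 Ω = 100∠-0.9° Ω.
Step 4 — Source phasor: V = 49.1∠-49.5° V = 31.89 - j37.34 V.
Step 5 — Ohm's law: I = V / Z_total = (31.89 - j37.34) / (100 - j1.61) = 0.3248 - j0.3681 A.
Step 6 — Convert to polar: |I| = 0.4909 A, ∠I = -48.6°.

I = 0.4909∠-48.6° A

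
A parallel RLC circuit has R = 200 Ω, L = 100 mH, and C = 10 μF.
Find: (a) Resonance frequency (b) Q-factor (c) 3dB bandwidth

Step 1 — Resonance: ω₀ = 1/√(LC) = 1/√(0.1·1e-05) = 1000 rad/s.
Step 2 — f₀ = ω₀/(2π) = 159.2 Hz.
Step 3 — Parallel Q: Q = R/(ω₀L) = 200/(1000·0.1) = 2.
Step 4 — Bandwidth: Δω = ω₀/Q = 500 rad/s; BW = Δω/(2π) = 79.58 Hz.

(a) f₀ = 159.2 Hz  (b) Q = 2  (c) BW = 79.58 Hz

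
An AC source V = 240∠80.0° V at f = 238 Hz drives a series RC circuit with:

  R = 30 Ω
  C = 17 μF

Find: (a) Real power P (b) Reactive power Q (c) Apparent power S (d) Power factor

Step 1 — Angular frequency: ω = 2π·f = 2π·238 = 1495 rad/s.
Step 2 — Component impedances:
  R: Z = R = 30 Ω
  C: Z = 1/(jωC) = -j/(ω·C) = 0 - j39.34 Ω
Step 3 — Series combination: Z_total = R + C = 30 - j39.34 Ω = 49.47∠-52.7° Ω.
Step 4 — Source phasor: V = 240∠80.0° V = 41.68 + j236.4 V.
Step 5 — Current: I = V / Z = -3.288 + j3.567 A = 4.851∠132.7° A.
Step 6 — Complex power: S = V·I* = 706.1 - j925.8 VA.
Step 7 — Real power: P = Re(S) = 706.1 W.
Step 8 — Reactive power: Q = Im(S) = -925.8 VAR.
Step 9 — Apparent power: |S| = 1164 VA.
Step 10 — Power factor: PF = P/|S| = 0.6064 (leading).

(a) P = 706.1 W  (b) Q = -925.8 VAR  (c) S = 1164 VA  (d) PF = 0.6064 (leading)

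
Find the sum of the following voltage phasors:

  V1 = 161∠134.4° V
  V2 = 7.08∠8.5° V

Step 1 — Convert each phasor to rectangular form:
  V1 = 161·(cos(134.4°) + j·sin(134.4°)) = -112.6 + j115 V
  V2 = 7.08·(cos(8.5°) + j·sin(8.5°)) = 7.002 + j1.046 V
Step 2 — Sum components: V_total = -105.6 + j116.1 V.
Step 3 — Convert to polar: |V_total| = 157 V, ∠V_total = 132.3°.

V_total = 157∠132.3° V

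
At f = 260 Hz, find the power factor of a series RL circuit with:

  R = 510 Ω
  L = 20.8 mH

Step 1 — Angular frequency: ω = 2π·f = 2π·260 = 1634 rad/s.
Step 2 — Component impedances:
  R: Z = R = 510 Ω
  L: Z = jωL = j·1634·0.0208 = 0 + j33.98 Ω
Step 3 — Series combination: Z_total = R + L = 510 + j33.98 Ω = 511.1∠3.8° Ω.
Step 4 — Power factor: PF = cos(φ) = Re(Z)/|Z| = 510/511.1 = 0.9978.
Step 5 — Type: Im(Z) = 33.98 ⇒ lagging (phase φ = 3.8°).

PF = 0.9978 (lagging, φ = 3.8°)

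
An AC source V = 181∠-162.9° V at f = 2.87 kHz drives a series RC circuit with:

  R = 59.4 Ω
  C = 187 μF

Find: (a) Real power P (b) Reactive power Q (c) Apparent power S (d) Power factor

Step 1 — Angular frequency: ω = 2π·f = 2π·2870 = 1.803e+04 rad/s.
Step 2 — Component impedances:
  R: Z = R = 59.4 Ω
  C: Z = 1/(jωC) = -j/(ω·C) = 0 - j0.2965 Ω
Step 3 — Series combination: Z_total = R + C = 59.4 - j0.2965 Ω = 59.4∠-0.3° Ω.
Step 4 — Source phasor: V = 181∠-162.9° V = -173 - j53.22 V.
Step 5 — Current: I = V / Z = -2.908 - j0.9105 A = 3.047∠-162.6° A.
Step 6 — Complex power: S = V·I* = 551.5 - j2.753 VA.
Step 7 — Real power: P = Re(S) = 551.5 W.
Step 8 — Reactive power: Q = Im(S) = -2.753 VAR.
Step 9 — Apparent power: |S| = 551.5 VA.
Step 10 — Power factor: PF = P/|S| = 1 (leading).

(a) P = 551.5 W  (b) Q = -2.753 VAR  (c) S = 551.5 VA  (d) PF = 1 (leading)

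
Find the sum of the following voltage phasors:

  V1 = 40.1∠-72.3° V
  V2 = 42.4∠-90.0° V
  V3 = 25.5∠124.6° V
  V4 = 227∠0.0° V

Step 1 — Convert each phasor to rectangular form:
  V1 = 40.1·(cos(-72.3°) + j·sin(-72.3°)) = 12.19 - j38.2 V
  V2 = 42.4·(cos(-90.0°) + j·sin(-90.0°)) = 0 - j42.4 V
  V3 = 25.5·(cos(124.6°) + j·sin(124.6°)) = -14.48 + j20.99 V
  V4 = 227·(cos(0.0°) + j·sin(0.0°)) = 227 V
Step 2 — Sum components: V_total = 224.7 - j59.61 V.
Step 3 — Convert to polar: |V_total| = 232.5 V, ∠V_total = -14.9°.

V_total = 232.5∠-14.9° V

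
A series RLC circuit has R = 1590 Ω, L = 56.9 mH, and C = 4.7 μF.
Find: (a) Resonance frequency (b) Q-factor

Step 1 — Resonance condition Im(Z)=0 gives ω₀ = 1/√(LC).
Step 2 — ω₀ = 1/√(0.0569·4.7e-06) = 1934 rad/s.
Step 3 — f₀ = ω₀/(2π) = 307.8 Hz.
Step 4 — Series Q: Q = ω₀L/R = 1934·0.0569/1590 = 0.0692.

(a) f₀ = 307.8 Hz  (b) Q = 0.0692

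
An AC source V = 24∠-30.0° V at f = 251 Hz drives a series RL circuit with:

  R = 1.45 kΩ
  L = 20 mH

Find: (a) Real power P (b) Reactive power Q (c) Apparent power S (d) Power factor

Step 1 — Angular frequency: ω = 2π·f = 2π·251 = 1577 rad/s.
Step 2 — Component impedances:
  R: Z = R = 1450 Ω
  L: Z = jωL = j·1577·0.02 = 0 + j31.54 Ω
Step 3 — Series combination: Z_total = R + L = 1450 + j31.54 Ω = 1450∠1.2° Ω.
Step 4 — Source phasor: V = 24∠-30.0° V = 20.78 - j12 V.
Step 5 — Current: I = V / Z = 0.01415 - j0.008584 A = 0.01655∠-31.2° A.
Step 6 — Complex power: S = V·I* = 0.3971 + j0.008637 VA.
Step 7 — Real power: P = Re(S) = 0.3971 W.
Step 8 — Reactive power: Q = Im(S) = 0.008637 VAR.
Step 9 — Apparent power: |S| = 0.3971 VA.
Step 10 — Power factor: PF = P/|S| = 0.9998 (lagging).

(a) P = 0.3971 W  (b) Q = 0.008637 VAR  (c) S = 0.3971 VA  (d) PF = 0.9998 (lagging)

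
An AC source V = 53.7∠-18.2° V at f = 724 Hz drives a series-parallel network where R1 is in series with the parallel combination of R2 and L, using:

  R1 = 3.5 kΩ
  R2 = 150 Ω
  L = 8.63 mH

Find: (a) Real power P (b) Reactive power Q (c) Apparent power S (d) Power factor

Step 1 — Angular frequency: ω = 2π·f = 2π·724 = 4549 rad/s.
Step 2 — Component impedances:
  R1: Z = R = 3500 Ω
  R2: Z = R = 150 Ω
  L: Z = jωL = j·4549·0.00863 = 0 + j39.26 Ω
Step 3 — Parallel branch: R2 || L = 1/(1/R2 + 1/L) = 9.616 + j36.74 Ω.
Step 4 — Series with R1: Z_total = R1 + (R2 || L) = 3510 + j36.74 Ω = 3510∠0.6° Ω.
Step 5 — Source phasor: V = 53.7∠-18.2° V = 51.01 - j16.77 V.
Step 6 — Current: I = V / Z = 0.01448 - j0.004931 A = 0.0153∠-18.8° A.
Step 7 — Complex power: S = V·I* = 0.8216 + j0.008601 VA.
Step 8 — Real power: P = Re(S) = 0.8216 W.
Step 9 — Reactive power: Q = Im(S) = 0.008601 VAR.
Step 10 — Apparent power: |S| = 0.8216 VA.
Step 11 — Power factor: PF = P/|S| = 0.9999 (lagging).

(a) P = 0.8216 W  (b) Q = 0.008601 VAR  (c) S = 0.8216 VA  (d) PF = 0.9999 (lagging)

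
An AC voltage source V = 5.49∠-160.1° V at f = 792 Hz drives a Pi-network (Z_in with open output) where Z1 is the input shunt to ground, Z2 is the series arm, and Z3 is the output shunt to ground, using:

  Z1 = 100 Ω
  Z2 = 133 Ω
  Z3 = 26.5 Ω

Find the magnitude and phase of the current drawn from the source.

Step 1 — Angular frequency: ω = 2π·f = 2π·792 = 4976 rad/s.
Step 2 — Component impedances:
  Z1: Z = R = 100 Ω
  Z2: Z = R = 133 Ω
  Z3: Z = R = 26.5 Ω
Step 3 — With open output, the series arm Z2 and the output shunt Z3 appear in series to ground: Z2 + Z3 = 159.5 Ω.
Step 4 — Parallel with input shunt Z1: Z_in = Z1 || (Z2 + Z3) = 61.46 Ω = 61.46∠0.0° Ω.
Step 5 — Source phasor: V = 5.49∠-160.1° V = -5.162 - j1.869 V.
Step 6 — Ohm's law: I = V / Z_total = (-5.162 - j1.869) / (61.46) = -0.08399 - j0.0304 A.
Step 7 — Convert to polar: |I| = 0.08932 A, ∠I = -160.1°.

I = 0.08932∠-160.1° A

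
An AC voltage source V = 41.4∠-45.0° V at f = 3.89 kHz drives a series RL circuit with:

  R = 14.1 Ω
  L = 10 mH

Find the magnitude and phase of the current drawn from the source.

Step 1 — Angular frequency: ω = 2π·f = 2π·3890 = 2.444e+04 rad/s.
Step 2 — Component impedances:
  R: Z = R = 14.1 Ω
  L: Z = jωL = j·2.444e+04·0.01 = 0 + j244.4 Ω
Step 3 — Series combination: Z_total = R + L = 14.1 + j244.4 Ω = 244.8∠86.7° Ω.
Step 4 — Source phasor: V = 41.4∠-45.0° V = 29.27 - j29.27 V.
Step 5 — Ohm's law: I = V / Z_total = (29.27 - j29.27) / (14.1 + j244.4) = -0.1125 - j0.1263 A.
Step 6 — Convert to polar: |I| = 0.1691 A, ∠I = -131.7°.

I = 0.1691∠-131.7° A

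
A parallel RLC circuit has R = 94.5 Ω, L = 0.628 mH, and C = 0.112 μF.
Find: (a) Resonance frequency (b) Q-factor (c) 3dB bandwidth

Step 1 — Resonance: ω₀ = 1/√(LC) = 1/√(0.000628·1.12e-07) = 1.192e+05 rad/s.
Step 2 — f₀ = ω₀/(2π) = 1.898e+04 Hz.
Step 3 — Parallel Q: Q = R/(ω₀L) = 94.5/(1.192e+05·0.000628) = 1.262.
Step 4 — Bandwidth: Δω = ω₀/Q = 9.448e+04 rad/s; BW = Δω/(2π) = 1.504e+04 Hz.

(a) f₀ = 1.898e+04 Hz  (b) Q = 1.262  (c) BW = 1.504e+04 Hz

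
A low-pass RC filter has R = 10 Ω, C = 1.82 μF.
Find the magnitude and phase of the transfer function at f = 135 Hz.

Step 1 — Angular frequency: ω = 2π·135 = 848.2 rad/s.
Step 2 — Transfer function: H(jω) = 1/(1 + jωRC).
Step 3 — Denominator: 1 + jωRC = 1 + j·848.2·10·1.82e-06 = 1 + j0.01544.
Step 4 — H = 0.9998 - j0.01543.
Step 5 — Magnitude: |H| = 0.9999 (-0.0 dB); phase: φ = -0.9°.

|H| = 0.9999 (-0.0 dB), φ = -0.9°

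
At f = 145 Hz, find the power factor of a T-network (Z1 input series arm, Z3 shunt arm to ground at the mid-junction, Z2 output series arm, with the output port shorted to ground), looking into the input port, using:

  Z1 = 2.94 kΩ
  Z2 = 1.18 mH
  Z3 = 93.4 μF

Step 1 — Angular frequency: ω = 2π·f = 2π·145 = 911.1 rad/s.
Step 2 — Component impedances:
  Z1: Z = R = 2940 Ω
  Z2: Z = jωL = j·911.1·0.00118 = 0 + j1.075 Ω
  Z3: Z = 1/(jωC) = -j/(ω·C) = 0 - j11.75 Ω
Step 3 — With the output port shorted to ground, the output series arm Z2 runs from the junction to ground; the shunt arm Z3 also runs from the junction to ground. They appear in parallel: Z3 || Z2 = 0 + j1.183 Ω.
Step 4 — Series with input arm Z1: Z_in = Z1 + (Z3 || Z2) = 2940 + j1.183 Ω = 2940∠0.0° Ω.
Step 5 — Power factor: PF = cos(φ) = Re(Z)/|Z| = 2940/2940 = 1.
Step 6 — Type: Im(Z) = 1.183 ⇒ lagging (phase φ = 0.0°).

PF = 1 (lagging, φ = 0.0°)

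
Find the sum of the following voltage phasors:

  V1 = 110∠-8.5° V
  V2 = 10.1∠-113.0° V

Step 1 — Convert each phasor to rectangular form:
  V1 = 110·(cos(-8.5°) + j·sin(-8.5°)) = 108.8 - j16.26 V
  V2 = 10.1·(cos(-113.0°) + j·sin(-113.0°)) = -3.946 - j9.297 V
Step 2 — Sum components: V_total = 104.8 - j25.56 V.
Step 3 — Convert to polar: |V_total| = 107.9 V, ∠V_total = -13.7°.

V_total = 107.9∠-13.7° V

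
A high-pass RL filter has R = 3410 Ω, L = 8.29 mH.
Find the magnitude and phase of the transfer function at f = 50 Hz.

Step 1 — Angular frequency: ω = 2π·50 = 314.2 rad/s.
Step 2 — Transfer function: H(jω) = jωL/(R + jωL).
Step 3 — Numerator jωL = j·2.604; denominator R + jωL = 3410 + j2.604.
Step 4 — H = 5.833e-07 + j0.0007637.
Step 5 — Magnitude: |H| = 0.0007637 (-62.3 dB); phase: φ = 90.0°.

|H| = 0.0007637 (-62.3 dB), φ = 90.0°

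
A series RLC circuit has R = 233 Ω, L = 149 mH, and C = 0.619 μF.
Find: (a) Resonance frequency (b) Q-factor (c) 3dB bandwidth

Step 1 — Resonance condition Im(Z)=0 gives ω₀ = 1/√(LC).
Step 2 — ω₀ = 1/√(0.149·6.19e-07) = 3293 rad/s.
Step 3 — f₀ = ω₀/(2π) = 524.1 Hz.
Step 4 — Series Q: Q = ω₀L/R = 3293·0.149/233 = 2.106.
Step 5 — 3dB bandwidth: Δω = ω₀/Q = 1564 rad/s; BW = Δω/(2π) = 248.9 Hz.

(a) f₀ = 524.1 Hz  (b) Q = 2.106  (c) BW = 248.9 Hz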